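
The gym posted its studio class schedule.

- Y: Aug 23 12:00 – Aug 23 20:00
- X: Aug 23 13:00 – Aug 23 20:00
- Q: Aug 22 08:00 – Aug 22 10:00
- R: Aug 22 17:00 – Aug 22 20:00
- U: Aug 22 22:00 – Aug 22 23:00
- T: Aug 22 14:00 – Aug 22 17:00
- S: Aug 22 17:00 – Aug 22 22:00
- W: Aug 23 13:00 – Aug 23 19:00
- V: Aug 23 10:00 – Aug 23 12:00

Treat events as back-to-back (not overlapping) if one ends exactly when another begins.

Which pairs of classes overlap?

Two intervals overlap when each starts before the other ends.
Sorted by start: Q, T, R, S, U, V, Y, W, X.
T starts after Q ends; Q is clear from here.
R starts exactly when T ends (back-to-back, no overlap); T is clear from here.
S starts before R ends → R and S overlap.
U starts after R ends; R is clear from here.
U starts exactly when S ends (back-to-back, no overlap); S is clear from here.
V starts after U ends; U is clear from here.
Y starts exactly when V ends (back-to-back, no overlap); V is clear from here.
W starts before Y ends → Y and W overlap.
X starts before Y ends → Y and X overlap.
X starts before W ends → W and X overlap.

R & S, W & X, W & Y, X & Y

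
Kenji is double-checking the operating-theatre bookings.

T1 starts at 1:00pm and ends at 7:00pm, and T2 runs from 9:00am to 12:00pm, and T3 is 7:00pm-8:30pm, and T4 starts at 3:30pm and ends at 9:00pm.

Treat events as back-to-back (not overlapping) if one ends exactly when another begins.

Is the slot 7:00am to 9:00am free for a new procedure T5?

Yes — the slot is free

T2: starts 9:00am at or after T5 ends 9:00am → clear.
T1: starts 1:00pm at or after T5 ends 9:00am → clear.
T4: starts 3:30pm at or after T5 ends 9:00am → clear.
T3: starts 7:00pm at or after T5 ends 9:00am → clear.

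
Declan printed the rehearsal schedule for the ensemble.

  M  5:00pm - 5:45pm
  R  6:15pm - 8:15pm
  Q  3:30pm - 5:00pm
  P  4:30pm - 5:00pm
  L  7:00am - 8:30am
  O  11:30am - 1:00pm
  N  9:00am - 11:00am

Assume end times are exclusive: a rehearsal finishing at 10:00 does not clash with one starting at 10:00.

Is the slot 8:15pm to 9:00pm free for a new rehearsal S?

L: ends 8:30am at or before S starts 8:15pm → clear.
N: ends 11:00am at or before S starts 8:15pm → clear.
O: ends 1:00pm at or before S starts 8:15pm → clear.
Q: ends 5:00pm at or before S starts 8:15pm → clear.
P: ends 5:00pm at or before S starts 8:15pm → clear.
M: ends 5:45pm at or before S starts 8:15pm → clear.
R: ends 8:15pm at or before S starts 8:15pm → clear.

Yes — the slot is free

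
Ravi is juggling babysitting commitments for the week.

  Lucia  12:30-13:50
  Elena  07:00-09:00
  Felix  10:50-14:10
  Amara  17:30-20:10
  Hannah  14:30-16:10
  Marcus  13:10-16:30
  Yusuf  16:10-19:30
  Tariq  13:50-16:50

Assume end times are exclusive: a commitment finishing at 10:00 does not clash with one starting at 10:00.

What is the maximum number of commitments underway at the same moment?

Sweep the timeline, counting +1 at each start and −1 at each end (ends before starts at a tie):
07:00 start Elena → 1
09:00 end Elena → 0
10:50 start Felix → 1
12:30 start Lucia → 2
13:10 start Marcus → 3
13:50 end Lucia → 2
13:50 start Tariq → 3
14:10 end Felix → 2
14:30 start Hannah → 3
16:10 end Hannah → 2
16:10 start Yusuf → 3
16:30 end Marcus → 2
16:50 end Tariq → 1
17:30 start Amara → 2
19:30 end Yusuf → 1
20:10 end Amara → 0
Peak is 3, at 13:10 (Felix, Lucia, Marcus).

3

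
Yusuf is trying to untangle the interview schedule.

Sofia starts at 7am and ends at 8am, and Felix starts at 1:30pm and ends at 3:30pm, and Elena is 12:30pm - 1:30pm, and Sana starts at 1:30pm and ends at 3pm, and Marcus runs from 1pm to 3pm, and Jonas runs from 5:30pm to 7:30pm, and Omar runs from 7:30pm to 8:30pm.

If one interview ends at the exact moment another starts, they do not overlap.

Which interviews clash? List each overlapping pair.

Check each pair: they overlap iff neither finishes before the other starts.
Sorted by start: Sofia, Elena, Marcus, Felix, Sana, Jonas, Omar.
Elena starts after Sofia ends; Sofia is clear from here.
Marcus starts before Elena ends → Elena and Marcus overlap.
Felix starts exactly when Elena ends (back-to-back, no overlap); Elena is clear from here.
Felix starts before Marcus ends → Marcus and Felix overlap.
Sana starts before Marcus ends → Marcus and Sana overlap.
Jonas starts after Marcus ends; Marcus is clear from here.
Sana starts before Felix ends → Felix and Sana overlap.
Jonas starts after Felix ends; Felix is clear from here.
Jonas starts after Sana ends; Sana is clear from here.
Omar starts exactly when Jonas ends (back-to-back, no overlap).

Elena & Marcus, Felix & Marcus, Felix & Sana, Marcus & Sana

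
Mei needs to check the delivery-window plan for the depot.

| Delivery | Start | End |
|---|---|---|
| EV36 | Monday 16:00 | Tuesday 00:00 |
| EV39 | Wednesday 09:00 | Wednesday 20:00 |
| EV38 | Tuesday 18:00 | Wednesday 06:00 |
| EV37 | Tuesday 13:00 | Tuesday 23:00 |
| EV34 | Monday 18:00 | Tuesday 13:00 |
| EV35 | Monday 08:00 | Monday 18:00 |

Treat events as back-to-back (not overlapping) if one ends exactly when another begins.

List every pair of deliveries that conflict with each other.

EV34 & EV36, EV35 & EV36, EV37 & EV38

Sorted by start: EV35, EV36, EV34, EV37, EV38, EV39.
EV36 starts before EV35 ends → EV35 and EV36 overlap.
EV34 starts exactly when EV35 ends (back-to-back, no overlap), so nothing later overlaps EV35 either.
EV34 starts before EV36 ends → EV36 and EV34 overlap.
EV37 starts after EV36 ends, so nothing later overlaps EV36 either.
EV37 starts exactly when EV34 ends (back-to-back, no overlap), so nothing later overlaps EV34 either.
EV38 starts before EV37 ends → EV37 and EV38 overlap.
EV39 starts after EV37 ends.
EV39 starts after EV38 ends.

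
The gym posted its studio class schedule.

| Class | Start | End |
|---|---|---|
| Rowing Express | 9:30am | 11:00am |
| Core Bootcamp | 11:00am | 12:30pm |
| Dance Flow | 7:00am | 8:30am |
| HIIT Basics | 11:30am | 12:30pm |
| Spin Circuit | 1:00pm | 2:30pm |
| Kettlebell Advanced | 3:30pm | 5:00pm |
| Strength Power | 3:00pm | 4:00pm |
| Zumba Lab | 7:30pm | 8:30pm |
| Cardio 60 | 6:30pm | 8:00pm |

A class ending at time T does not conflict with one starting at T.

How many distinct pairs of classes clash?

3

Sorted by start: Dance Flow, Rowing Express, Core Bootcamp, HIIT Basics, Spin Circuit, Strength Power, Kettlebell Advanced, Cardio 60, Zumba Lab.
Rowing Express starts after Dance Flow ends; Dance Flow is clear from here.
Core Bootcamp starts exactly when Rowing Express ends (back-to-back, no overlap); Rowing Express is clear from here.
HIIT Basics starts before Core Bootcamp ends → Core Bootcamp and HIIT Basics overlap.
Spin Circuit starts after Core Bootcamp ends; Core Bootcamp is clear from here.
Spin Circuit starts after HIIT Basics ends; HIIT Basics is clear from here.
Strength Power starts after Spin Circuit ends; Spin Circuit is clear from here.
Kettlebell Advanced starts before Strength Power ends → Strength Power and Kettlebell Advanced overlap.
Cardio 60 starts after Strength Power ends; Strength Power is clear from here.
Cardio 60 starts after Kettlebell Advanced ends; Kettlebell Advanced is clear from here.
Zumba Lab starts before Cardio 60 ends → Cardio 60 and Zumba Lab overlap.
Overlapping pairs: Cardio 60 & Zumba Lab, Core Bootcamp & HIIT Basics, Kettlebell Advanced & Strength Power — 3 in total.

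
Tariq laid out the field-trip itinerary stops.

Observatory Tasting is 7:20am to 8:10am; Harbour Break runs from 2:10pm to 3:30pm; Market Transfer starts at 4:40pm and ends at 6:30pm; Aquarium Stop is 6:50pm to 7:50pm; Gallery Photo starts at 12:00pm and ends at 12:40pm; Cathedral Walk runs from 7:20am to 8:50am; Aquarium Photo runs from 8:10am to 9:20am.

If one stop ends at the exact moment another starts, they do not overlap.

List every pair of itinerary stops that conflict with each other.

Two intervals overlap when each starts before the other ends.
Sorted by start: Observatory Tasting, Cathedral Walk, Aquarium Photo, Gallery Photo, Harbour Break, Market Transfer, Aquarium Stop.
Cathedral Walk starts before Observatory Tasting ends → Observatory Tasting and Cathedral Walk overlap.
Aquarium Photo starts exactly when Observatory Tasting ends (back-to-back, no overlap), so nothing later overlaps Observatory Tasting either.
Aquarium Photo starts before Cathedral Walk ends → Cathedral Walk and Aquarium Photo overlap.
Gallery Photo starts after Cathedral Walk ends, so nothing later overlaps Cathedral Walk either.
Gallery Photo starts after Aquarium Photo ends, so nothing later overlaps Aquarium Photo either.
Harbour Break starts after Gallery Photo ends, so nothing later overlaps Gallery Photo either.
Market Transfer starts after Harbour Break ends, so nothing later overlaps Harbour Break either.
Aquarium Stop starts after Market Transfer ends.

Aquarium Photo & Cathedral Walk, Cathedral Walk & Observatory Tasting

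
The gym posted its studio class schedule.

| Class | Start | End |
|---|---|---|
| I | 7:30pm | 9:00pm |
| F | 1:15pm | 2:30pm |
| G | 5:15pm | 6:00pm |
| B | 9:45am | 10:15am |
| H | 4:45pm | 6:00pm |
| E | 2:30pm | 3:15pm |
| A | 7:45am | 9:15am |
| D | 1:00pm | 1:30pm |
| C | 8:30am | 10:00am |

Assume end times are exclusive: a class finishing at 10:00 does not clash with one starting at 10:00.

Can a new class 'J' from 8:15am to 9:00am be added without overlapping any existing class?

A: starts 7:45am before J ends 9:00am, and ends 9:15am after J starts 8:15am → overlap.
C: starts 8:30am before J ends 9:00am, and ends 10:00am after J starts 8:15am → overlap.
B: starts 9:45am at or after J ends 9:00am → clear.
D: starts 1:00pm at or after J ends 9:00am → clear.
F: starts 1:15pm at or after J ends 9:00am → clear.
E: starts 2:30pm at or after J ends 9:00am → clear.
H: starts 4:45pm at or after J ends 9:00am → clear.
G: starts 5:15pm at or after J ends 9:00am → clear.
I: starts 7:30pm at or after J ends 9:00am → clear.
J overlaps A, C.

No — it overlaps A, C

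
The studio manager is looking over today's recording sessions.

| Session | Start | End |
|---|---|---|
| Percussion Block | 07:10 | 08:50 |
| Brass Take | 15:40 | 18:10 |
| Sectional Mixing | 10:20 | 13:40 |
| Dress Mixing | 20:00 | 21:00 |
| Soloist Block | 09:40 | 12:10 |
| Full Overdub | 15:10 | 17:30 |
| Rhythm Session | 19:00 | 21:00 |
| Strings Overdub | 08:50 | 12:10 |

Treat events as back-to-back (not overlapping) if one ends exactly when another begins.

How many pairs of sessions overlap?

Sorted by start: Percussion Block, Strings Overdub, Soloist Block, Sectional Mixing, Full Overdub, Brass Take, Rhythm Session, Dress Mixing.
Strings Overdub starts exactly when Percussion Block ends (back-to-back, no overlap), so Percussion Block has no further overlaps.
Soloist Block starts before Strings Overdub ends → Strings Overdub and Soloist Block overlap.
Sectional Mixing starts before Strings Overdub ends → Strings Overdub and Sectional Mixing overlap.
Full Overdub starts after Strings Overdub ends, so Strings Overdub has no further overlaps.
Sectional Mixing starts before Soloist Block ends → Soloist Block and Sectional Mixing overlap.
Full Overdub starts after Soloist Block ends, so Soloist Block has no further overlaps.
Full Overdub starts after Sectional Mixing ends, so Sectional Mixing has no further overlaps.
Brass Take starts before Full Overdub ends → Full Overdub and Brass Take overlap.
Rhythm Session starts after Full Overdub ends, so Full Overdub has no further overlaps.
Rhythm Session starts after Brass Take ends, so Brass Take has no further overlaps.
Dress Mixing starts before Rhythm Session ends → Rhythm Session and Dress Mixing overlap.
Overlapping pairs: Brass Take & Full Overdub, Dress Mixing & Rhythm Session, Sectional Mixing & Soloist Block, Sectional Mixing & Strings Overdub, Soloist Block & Strings Overdub — 5 in total.

5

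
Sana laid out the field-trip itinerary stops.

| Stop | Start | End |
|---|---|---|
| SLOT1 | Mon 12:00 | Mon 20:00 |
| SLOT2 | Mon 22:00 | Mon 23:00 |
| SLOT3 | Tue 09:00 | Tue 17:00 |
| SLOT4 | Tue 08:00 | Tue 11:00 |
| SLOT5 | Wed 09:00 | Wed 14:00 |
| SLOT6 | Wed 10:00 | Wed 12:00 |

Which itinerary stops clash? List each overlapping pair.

Sorted by start: SLOT1, SLOT2, SLOT4, SLOT3, SLOT5, SLOT6.
SLOT2 starts after SLOT1 ends, so SLOT1 has no further overlaps.
SLOT4 starts after SLOT2 ends, so SLOT2 has no further overlaps.
SLOT3 starts before SLOT4 ends → SLOT4 and SLOT3 overlap.
SLOT5 starts after SLOT4 ends, so SLOT4 has no further overlaps.
SLOT5 starts after SLOT3 ends, so SLOT3 has no further overlaps.
SLOT6 starts before SLOT5 ends → SLOT5 and SLOT6 overlap.

SLOT3 & SLOT4, SLOT5 & SLOT6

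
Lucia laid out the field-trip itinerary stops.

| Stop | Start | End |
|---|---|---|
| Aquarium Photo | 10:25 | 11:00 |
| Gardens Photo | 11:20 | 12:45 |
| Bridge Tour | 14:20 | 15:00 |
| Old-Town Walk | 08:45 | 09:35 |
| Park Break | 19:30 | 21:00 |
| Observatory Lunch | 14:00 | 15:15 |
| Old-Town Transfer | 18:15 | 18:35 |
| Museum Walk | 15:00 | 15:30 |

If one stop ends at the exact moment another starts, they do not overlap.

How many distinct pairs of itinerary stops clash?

2

Two intervals overlap when each starts before the other ends.
Sorted by start: Old-Town Walk, Aquarium Photo, Gardens Photo, Observatory Lunch, Bridge Tour, Museum Walk, Old-Town Transfer, Park Break.
Aquarium Photo starts after Old-Town Walk ends — done with Old-Town Walk.
Gardens Photo starts after Aquarium Photo ends — done with Aquarium Photo.
Observatory Lunch starts after Gardens Photo ends — done with Gardens Photo.
Bridge Tour starts before Observatory Lunch ends → Observatory Lunch and Bridge Tour overlap.
Museum Walk starts before Observatory Lunch ends → Observatory Lunch and Museum Walk overlap.
Old-Town Transfer starts after Observatory Lunch ends — done with Observatory Lunch.
Museum Walk starts exactly when Bridge Tour ends (back-to-back, no overlap) — done with Bridge Tour.
Old-Town Transfer starts after Museum Walk ends — done with Museum Walk.
Park Break starts after Old-Town Transfer ends.
Overlapping pairs: Bridge Tour & Observatory Lunch, Museum Walk & Observatory Lunch — 2 in total.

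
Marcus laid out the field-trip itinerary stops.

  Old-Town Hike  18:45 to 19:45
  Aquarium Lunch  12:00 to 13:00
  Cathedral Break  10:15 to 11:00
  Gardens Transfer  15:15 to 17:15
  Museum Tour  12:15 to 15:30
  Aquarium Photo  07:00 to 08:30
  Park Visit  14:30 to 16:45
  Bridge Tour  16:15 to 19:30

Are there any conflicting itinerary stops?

Yes

Sorted by start: Aquarium Photo, Cathedral Break, Aquarium Lunch, Museum Tour, Park Visit, Gardens Transfer, Bridge Tour, Old-Town Hike.
Cathedral Break starts after Aquarium Photo ends — done with Aquarium Photo.
Aquarium Lunch starts after Cathedral Break ends — done with Cathedral Break.
Museum Tour starts before Aquarium Lunch ends → Aquarium Lunch and Museum Tour overlap.
That's a conflict, so the schedule is not conflict-free.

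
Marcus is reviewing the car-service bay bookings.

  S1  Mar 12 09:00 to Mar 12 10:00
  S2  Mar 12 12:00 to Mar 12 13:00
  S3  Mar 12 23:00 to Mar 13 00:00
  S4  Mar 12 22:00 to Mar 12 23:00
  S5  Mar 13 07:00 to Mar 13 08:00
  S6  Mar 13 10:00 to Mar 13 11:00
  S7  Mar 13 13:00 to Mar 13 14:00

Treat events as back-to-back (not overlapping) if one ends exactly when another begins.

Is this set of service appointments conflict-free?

Two intervals overlap when each starts before the other ends.
Sorted by start: S1, S2, S4, S3, S5, S6, S7.
S2 starts after S1 ends; S1 is clear from here.
S4 starts after S2 ends; S2 is clear from here.
S3 starts exactly when S4 ends (back-to-back, no overlap); S4 is clear from here.
S5 starts after S3 ends; S3 is clear from here.
S6 starts after S5 ends; S5 is clear from here.
S7 starts after S6 ends.
Every pair is clear; the schedule has no overlaps.

Yes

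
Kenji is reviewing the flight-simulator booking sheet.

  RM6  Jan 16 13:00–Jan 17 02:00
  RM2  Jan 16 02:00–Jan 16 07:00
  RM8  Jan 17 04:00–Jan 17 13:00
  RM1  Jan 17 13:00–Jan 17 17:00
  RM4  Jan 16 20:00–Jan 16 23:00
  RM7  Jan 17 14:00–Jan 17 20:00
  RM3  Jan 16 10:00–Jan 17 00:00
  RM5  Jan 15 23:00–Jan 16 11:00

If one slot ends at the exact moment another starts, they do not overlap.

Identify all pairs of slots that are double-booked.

RM1 & RM7, RM2 & RM5, RM3 & RM4, RM3 & RM5, RM3 & RM6, RM4 & RM6

Sorted by start: RM5, RM2, RM3, RM6, RM4, RM8, RM1, RM7.
RM2 starts before RM5 ends → RM5 and RM2 overlap.
RM3 starts before RM5 ends → RM5 and RM3 overlap.
RM6 starts after RM5 ends; RM5 is clear from here.
RM3 starts after RM2 ends; RM2 is clear from here.
RM6 starts before RM3 ends → RM3 and RM6 overlap.
RM4 starts before RM3 ends → RM3 and RM4 overlap.
RM8 starts after RM3 ends; RM3 is clear from here.
RM4 starts before RM6 ends → RM6 and RM4 overlap.
RM8 starts after RM6 ends; RM6 is clear from here.
RM8 starts after RM4 ends; RM4 is clear from here.
RM1 starts exactly when RM8 ends (back-to-back, no overlap); RM8 is clear from here.
RM7 starts before RM1 ends → RM1 and RM7 overlap.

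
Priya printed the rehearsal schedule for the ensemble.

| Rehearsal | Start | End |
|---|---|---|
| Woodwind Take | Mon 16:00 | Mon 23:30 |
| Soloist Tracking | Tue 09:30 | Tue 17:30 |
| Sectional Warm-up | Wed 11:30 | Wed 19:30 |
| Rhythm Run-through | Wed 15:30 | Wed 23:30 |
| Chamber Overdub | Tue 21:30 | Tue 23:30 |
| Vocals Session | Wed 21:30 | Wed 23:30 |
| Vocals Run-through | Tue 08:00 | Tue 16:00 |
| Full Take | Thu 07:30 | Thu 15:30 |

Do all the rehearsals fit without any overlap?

Sorted by start: Woodwind Take, Vocals Run-through, Soloist Tracking, Chamber Overdub, Sectional Warm-up, Rhythm Run-through, Vocals Session, Full Take.
Vocals Run-through starts after Woodwind Take ends; Woodwind Take is clear from here.
Soloist Tracking starts before Vocals Run-through ends → Vocals Run-through and Soloist Tracking overlap.
That's a conflict, so the schedule is not conflict-free.

No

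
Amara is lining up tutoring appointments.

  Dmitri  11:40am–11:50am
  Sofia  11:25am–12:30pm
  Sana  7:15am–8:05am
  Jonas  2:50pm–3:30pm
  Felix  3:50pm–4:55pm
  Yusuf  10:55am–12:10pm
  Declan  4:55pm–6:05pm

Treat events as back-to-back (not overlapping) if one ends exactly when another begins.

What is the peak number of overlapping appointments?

Sort all start/end points and keep a running count:
7:15am start Sana → 1
8:05am end Sana → 0
10:55am start Yusuf → 1
11:25am start Sofia → 2
11:40am start Dmitri → 3
11:50am end Dmitri → 2
12:10pm end Yusuf → 1
12:30pm end Sofia → 0
2:50pm start Jonas → 1
3:30pm end Jonas → 0
3:50pm start Felix → 1
4:55pm end Felix → 0
4:55pm start Declan → 1
6:05pm end Declan → 0
Peak is 3, at 11:40am (Dmitri, Sofia, Yusuf).

3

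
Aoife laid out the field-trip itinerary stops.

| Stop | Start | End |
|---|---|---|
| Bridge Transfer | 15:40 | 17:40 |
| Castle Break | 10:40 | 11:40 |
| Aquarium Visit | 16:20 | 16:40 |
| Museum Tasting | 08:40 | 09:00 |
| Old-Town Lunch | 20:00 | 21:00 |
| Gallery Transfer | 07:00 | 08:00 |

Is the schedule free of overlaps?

No

Two intervals overlap when each starts before the other ends.
Sorted by start: Gallery Transfer, Museum Tasting, Castle Break, Bridge Transfer, Aquarium Visit, Old-Town Lunch.
Museum Tasting starts after Gallery Transfer ends; Gallery Transfer is clear from here.
Castle Break starts after Museum Tasting ends; Museum Tasting is clear from here.
Bridge Transfer starts after Castle Break ends; Castle Break is clear from here.
Aquarium Visit starts before Bridge Transfer ends → Bridge Transfer and Aquarium Visit overlap.
That's a conflict, so the schedule is not conflict-free.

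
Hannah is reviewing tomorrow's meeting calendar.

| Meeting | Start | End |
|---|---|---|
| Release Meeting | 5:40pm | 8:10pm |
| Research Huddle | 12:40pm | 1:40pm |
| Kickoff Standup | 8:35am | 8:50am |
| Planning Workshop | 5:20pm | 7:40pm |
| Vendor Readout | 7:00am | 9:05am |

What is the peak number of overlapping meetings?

2

Sweep the timeline, counting +1 at each start and −1 at each end (ends before starts at a tie):
7:00am start Vendor Readout → 1
8:35am start Kickoff Standup → 2
8:50am end Kickoff Standup → 1
9:05am end Vendor Readout → 0
12:40pm start Research Huddle → 1
1:40pm end Research Huddle → 0
5:20pm start Planning Workshop → 1
5:40pm start Release Meeting → 2
7:40pm end Planning Workshop → 1
8:10pm end Release Meeting → 0
Peak is 2, at 8:35am (Kickoff Standup, Vendor Readout).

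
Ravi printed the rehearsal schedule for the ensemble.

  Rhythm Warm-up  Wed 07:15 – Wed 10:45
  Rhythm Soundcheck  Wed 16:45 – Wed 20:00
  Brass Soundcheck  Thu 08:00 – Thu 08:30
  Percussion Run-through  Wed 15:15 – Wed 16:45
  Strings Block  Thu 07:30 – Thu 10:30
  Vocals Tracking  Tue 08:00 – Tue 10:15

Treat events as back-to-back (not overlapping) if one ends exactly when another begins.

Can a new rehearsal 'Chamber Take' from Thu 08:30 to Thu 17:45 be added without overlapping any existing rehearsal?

No — it overlaps Strings Block

Vocals Tracking: ends Tue 10:15 at or before Chamber Take starts Thu 08:30 → clear.
Rhythm Warm-up: ends Wed 10:45 at or before Chamber Take starts Thu 08:30 → clear.
Percussion Run-through: ends Wed 16:45 at or before Chamber Take starts Thu 08:30 → clear.
Rhythm Soundcheck: ends Wed 20:00 at or before Chamber Take starts Thu 08:30 → clear.
Strings Block: starts Thu 07:30 before Chamber Take ends Thu 17:45, and ends Thu 10:30 after Chamber Take starts Thu 08:30 → overlap.
Brass Soundcheck: ends Thu 08:30 at or before Chamber Take starts Thu 08:30 → clear.
Chamber Take overlaps Strings Block.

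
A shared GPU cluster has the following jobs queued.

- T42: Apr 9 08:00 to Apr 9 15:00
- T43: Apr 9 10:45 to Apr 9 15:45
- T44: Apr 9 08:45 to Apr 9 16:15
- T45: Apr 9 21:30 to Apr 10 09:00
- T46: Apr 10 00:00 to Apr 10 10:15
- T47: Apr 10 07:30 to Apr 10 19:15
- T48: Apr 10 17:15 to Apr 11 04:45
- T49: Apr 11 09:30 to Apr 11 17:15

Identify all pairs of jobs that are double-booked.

T42 & T43, T42 & T44, T43 & T44, T45 & T46, T45 & T47, T46 & T47, T47 & T48

Sorted by start: T42, T44, T43, T45, T46, T47, T48, T49.
T44 starts before T42 ends → T42 and T44 overlap.
T43 starts before T42 ends → T42 and T43 overlap.
T45 starts after T42 ends, so nothing later overlaps T42 either.
T43 starts before T44 ends → T44 and T43 overlap.
T45 starts after T44 ends, so nothing later overlaps T44 either.
T45 starts after T43 ends, so nothing later overlaps T43 either.
T46 starts before T45 ends → T45 and T46 overlap.
T47 starts before T45 ends → T45 and T47 overlap.
T48 starts after T45 ends, so nothing later overlaps T45 either.
T47 starts before T46 ends → T46 and T47 overlap.
T48 starts after T46 ends, so nothing later overlaps T46 either.
T48 starts before T47 ends → T47 and T48 overlap.
T49 starts after T47 ends.
T49 starts after T48 ends.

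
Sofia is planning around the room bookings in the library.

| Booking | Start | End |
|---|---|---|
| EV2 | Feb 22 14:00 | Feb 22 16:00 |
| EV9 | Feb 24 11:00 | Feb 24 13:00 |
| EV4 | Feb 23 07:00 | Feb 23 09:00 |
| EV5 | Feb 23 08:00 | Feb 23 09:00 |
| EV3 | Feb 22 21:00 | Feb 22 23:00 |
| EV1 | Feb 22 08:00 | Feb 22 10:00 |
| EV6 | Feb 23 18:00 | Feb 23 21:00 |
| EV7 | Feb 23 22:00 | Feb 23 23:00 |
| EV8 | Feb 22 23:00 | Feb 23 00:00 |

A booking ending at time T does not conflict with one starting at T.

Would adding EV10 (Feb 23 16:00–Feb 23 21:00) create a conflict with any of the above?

EV1: ends Feb 22 10:00 at or before EV10 starts Feb 23 16:00 → clear.
EV2: ends Feb 22 16:00 at or before EV10 starts Feb 23 16:00 → clear.
EV3: ends Feb 22 23:00 at or before EV10 starts Feb 23 16:00 → clear.
EV8: ends Feb 23 00:00 at or before EV10 starts Feb 23 16:00 → clear.
EV4: ends Feb 23 09:00 at or before EV10 starts Feb 23 16:00 → clear.
EV5: ends Feb 23 09:00 at or before EV10 starts Feb 23 16:00 → clear.
EV6: starts Feb 23 18:00 before EV10 ends Feb 23 21:00, and ends Feb 23 21:00 after EV10 starts Feb 23 16:00 → overlap.
EV7: starts Feb 23 22:00 at or after EV10 ends Feb 23 21:00 → clear.
EV9: starts Feb 24 11:00 at or after EV10 ends Feb 23 21:00 → clear.
EV10 overlaps EV6.

Yes — it overlaps EV6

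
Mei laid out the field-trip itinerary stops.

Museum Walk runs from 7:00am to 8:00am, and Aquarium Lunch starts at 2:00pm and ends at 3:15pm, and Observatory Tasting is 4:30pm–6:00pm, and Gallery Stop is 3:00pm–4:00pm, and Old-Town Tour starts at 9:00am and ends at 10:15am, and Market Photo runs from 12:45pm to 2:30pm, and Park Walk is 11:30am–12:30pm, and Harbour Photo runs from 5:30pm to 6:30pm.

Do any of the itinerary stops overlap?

Sorted by start: Museum Walk, Old-Town Tour, Park Walk, Market Photo, Aquarium Lunch, Gallery Stop, Observatory Tasting, Harbour Photo.
Old-Town Tour starts after Museum Walk ends, so Museum Walk has no further overlaps.
Park Walk starts after Old-Town Tour ends, so Old-Town Tour has no further overlaps.
Market Photo starts after Park Walk ends, so Park Walk has no further overlaps.
Aquarium Lunch starts before Market Photo ends → Market Photo and Aquarium Lunch overlap.
That's a conflict, so the schedule is not conflict-free.

Yes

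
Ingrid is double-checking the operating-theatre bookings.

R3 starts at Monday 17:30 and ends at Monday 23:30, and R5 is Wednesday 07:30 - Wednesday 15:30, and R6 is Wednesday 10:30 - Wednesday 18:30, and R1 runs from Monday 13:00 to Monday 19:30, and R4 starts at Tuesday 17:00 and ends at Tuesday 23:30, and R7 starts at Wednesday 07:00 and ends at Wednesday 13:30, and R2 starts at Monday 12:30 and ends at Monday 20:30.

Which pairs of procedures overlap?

R1 & R2, R1 & R3, R2 & R3, R5 & R6, R5 & R7, R6 & R7

Sorted by start: R2, R1, R3, R4, R7, R5, R6.
R1 starts before R2 ends → R2 and R1 overlap.
R3 starts before R2 ends → R2 and R3 overlap.
R4 starts after R2 ends, so nothing later overlaps R2 either.
R3 starts before R1 ends → R1 and R3 overlap.
R4 starts after R1 ends, so nothing later overlaps R1 either.
R4 starts after R3 ends, so nothing later overlaps R3 either.
R7 starts after R4 ends, so nothing later overlaps R4 either.
R5 starts before R7 ends → R7 and R5 overlap.
R6 starts before R7 ends → R7 and R6 overlap.
R6 starts before R5 ends → R5 and R6 overlap.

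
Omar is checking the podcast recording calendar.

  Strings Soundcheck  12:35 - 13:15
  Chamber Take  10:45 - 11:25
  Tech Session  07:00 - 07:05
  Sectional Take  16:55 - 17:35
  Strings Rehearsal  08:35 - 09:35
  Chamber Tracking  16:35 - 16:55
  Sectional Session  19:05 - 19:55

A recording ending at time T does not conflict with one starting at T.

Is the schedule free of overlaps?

Sorted by start: Tech Session, Strings Rehearsal, Chamber Take, Strings Soundcheck, Chamber Tracking, Sectional Take, Sectional Session.
Strings Rehearsal starts after Tech Session ends; Tech Session is clear from here.
Chamber Take starts after Strings Rehearsal ends; Strings Rehearsal is clear from here.
Strings Soundcheck starts after Chamber Take ends; Chamber Take is clear from here.
Chamber Tracking starts after Strings Soundcheck ends; Strings Soundcheck is clear from here.
Sectional Take starts exactly when Chamber Tracking ends (back-to-back, no overlap); Chamber Tracking is clear from here.
Sectional Session starts after Sectional Take ends.
Every pair is clear; the schedule has no overlaps.

Yes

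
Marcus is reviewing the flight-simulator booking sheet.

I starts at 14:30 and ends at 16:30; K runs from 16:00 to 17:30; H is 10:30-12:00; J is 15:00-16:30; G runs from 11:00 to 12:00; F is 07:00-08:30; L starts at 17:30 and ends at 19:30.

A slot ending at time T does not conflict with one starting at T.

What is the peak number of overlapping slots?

3

Sweep the timeline, counting +1 at each start and −1 at each end (ends before starts at a tie):
07:00 start F → 1
08:30 end F → 0
10:30 start H → 1
11:00 start G → 2
12:00 end G → 1
12:00 end H → 0
14:30 start I → 1
15:00 start J → 2
16:00 start K → 3
16:30 end I → 2
16:30 end J → 1
17:30 end K → 0
17:30 start L → 1
19:30 end L → 0
Peak is 3, at 16:00 (I, J, K).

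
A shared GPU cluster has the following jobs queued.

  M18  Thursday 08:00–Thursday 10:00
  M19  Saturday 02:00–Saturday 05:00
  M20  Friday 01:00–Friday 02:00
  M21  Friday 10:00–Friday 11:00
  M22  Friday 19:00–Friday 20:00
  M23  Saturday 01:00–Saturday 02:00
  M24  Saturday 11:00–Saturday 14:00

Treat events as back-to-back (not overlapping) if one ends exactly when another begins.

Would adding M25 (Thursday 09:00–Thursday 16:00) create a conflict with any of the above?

Yes — it overlaps M18

M18: starts Thursday 08:00 before M25 ends Thursday 16:00, and ends Thursday 10:00 after M25 starts Thursday 09:00 → overlap.
M20: starts Friday 01:00 at or after M25 ends Thursday 16:00 → clear.
M21: starts Friday 10:00 at or after M25 ends Thursday 16:00 → clear.
M22: starts Friday 19:00 at or after M25 ends Thursday 16:00 → clear.
M23: starts Saturday 01:00 at or after M25 ends Thursday 16:00 → clear.
M19: starts Saturday 02:00 at or after M25 ends Thursday 16:00 → clear.
M24: starts Saturday 11:00 at or after M25 ends Thursday 16:00 → clear.
M25 overlaps M18.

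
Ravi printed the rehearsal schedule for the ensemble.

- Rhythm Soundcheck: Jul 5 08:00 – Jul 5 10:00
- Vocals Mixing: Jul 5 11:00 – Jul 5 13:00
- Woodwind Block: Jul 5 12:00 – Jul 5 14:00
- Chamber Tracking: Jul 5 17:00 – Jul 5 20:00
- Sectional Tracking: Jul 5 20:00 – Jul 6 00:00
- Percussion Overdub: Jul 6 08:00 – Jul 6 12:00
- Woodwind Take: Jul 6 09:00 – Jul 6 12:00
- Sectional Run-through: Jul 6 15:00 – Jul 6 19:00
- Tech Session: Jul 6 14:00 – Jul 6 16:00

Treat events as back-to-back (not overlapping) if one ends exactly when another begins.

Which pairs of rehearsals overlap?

Percussion Overdub & Woodwind Take, Sectional Run-through & Tech Session, Vocals Mixing & Woodwind Block

Check each pair: they overlap iff neither finishes before the other starts.
Sorted by start: Rhythm Soundcheck, Vocals Mixing, Woodwind Block, Chamber Tracking, Sectional Tracking, Percussion Overdub, Woodwind Take, Tech Session, Sectional Run-through.
Vocals Mixing starts after Rhythm Soundcheck ends, so nothing later overlaps Rhythm Soundcheck either.
Woodwind Block starts before Vocals Mixing ends → Vocals Mixing and Woodwind Block overlap.
Chamber Tracking starts after Vocals Mixing ends, so nothing later overlaps Vocals Mixing either.
Chamber Tracking starts after Woodwind Block ends, so nothing later overlaps Woodwind Block either.
Sectional Tracking starts exactly when Chamber Tracking ends (back-to-back, no overlap), so nothing later overlaps Chamber Tracking either.
Percussion Overdub starts after Sectional Tracking ends, so nothing later overlaps Sectional Tracking either.
Woodwind Take starts before Percussion Overdub ends → Percussion Overdub and Woodwind Take overlap.
Tech Session starts after Percussion Overdub ends, so nothing later overlaps Percussion Overdub either.
Tech Session starts after Woodwind Take ends, so nothing later overlaps Woodwind Take either.
Sectional Run-through starts before Tech Session ends → Tech Session and Sectional Run-through overlap.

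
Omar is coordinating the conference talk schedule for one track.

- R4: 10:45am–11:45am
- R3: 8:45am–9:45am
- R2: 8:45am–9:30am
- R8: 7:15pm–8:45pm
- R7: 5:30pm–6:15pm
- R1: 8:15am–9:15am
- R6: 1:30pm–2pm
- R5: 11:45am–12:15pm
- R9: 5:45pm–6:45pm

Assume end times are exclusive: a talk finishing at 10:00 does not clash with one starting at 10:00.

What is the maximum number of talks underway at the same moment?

3

Sort all start/end points and keep a running count:
8:15am start R1 → 1
8:45am start R2 → 2
8:45am start R3 → 3
9:15am end R1 → 2
9:30am end R2 → 1
9:45am end R3 → 0
10:45am start R4 → 1
11:45am end R4 → 0
11:45am start R5 → 1
12:15pm end R5 → 0
1:30pm start R6 → 1
2pm end R6 → 0
5:30pm start R7 → 1
5:45pm start R9 → 2
6:15pm end R7 → 1
6:45pm end R9 → 0
7:15pm start R8 → 1
8:45pm end R8 → 0
Peak is 3, at 8:45am (R1, R2, R3).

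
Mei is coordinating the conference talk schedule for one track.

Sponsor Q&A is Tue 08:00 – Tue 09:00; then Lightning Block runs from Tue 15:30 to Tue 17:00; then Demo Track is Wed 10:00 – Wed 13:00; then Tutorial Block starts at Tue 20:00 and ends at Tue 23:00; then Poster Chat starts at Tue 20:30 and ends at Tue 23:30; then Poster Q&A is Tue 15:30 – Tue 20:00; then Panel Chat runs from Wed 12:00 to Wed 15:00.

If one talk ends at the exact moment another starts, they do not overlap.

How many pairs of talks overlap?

Sorted by start: Sponsor Q&A, Poster Q&A, Lightning Block, Tutorial Block, Poster Chat, Demo Track, Panel Chat.
Poster Q&A starts after Sponsor Q&A ends, so Sponsor Q&A has no further overlaps.
Lightning Block starts before Poster Q&A ends → Poster Q&A and Lightning Block overlap.
Tutorial Block starts exactly when Poster Q&A ends (back-to-back, no overlap), so Poster Q&A has no further overlaps.
Tutorial Block starts after Lightning Block ends, so Lightning Block has no further overlaps.
Poster Chat starts before Tutorial Block ends → Tutorial Block and Poster Chat overlap.
Demo Track starts after Tutorial Block ends, so Tutorial Block has no further overlaps.
Demo Track starts after Poster Chat ends, so Poster Chat has no further overlaps.
Panel Chat starts before Demo Track ends → Demo Track and Panel Chat overlap.
Overlapping pairs: Demo Track & Panel Chat, Lightning Block & Poster Q&A, Poster Chat & Tutorial Block — 3 in total.

3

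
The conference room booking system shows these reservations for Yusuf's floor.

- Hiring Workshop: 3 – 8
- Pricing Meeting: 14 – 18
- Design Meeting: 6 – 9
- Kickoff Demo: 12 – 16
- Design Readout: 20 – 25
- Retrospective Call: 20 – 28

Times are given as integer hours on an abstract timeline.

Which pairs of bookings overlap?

Check each pair: they overlap iff neither finishes before the other starts.
Sorted by start: Hiring Workshop, Design Meeting, Kickoff Demo, Pricing Meeting, Design Readout, Retrospective Call.
Design Meeting starts before Hiring Workshop ends → Hiring Workshop and Design Meeting overlap.
Kickoff Demo starts after Hiring Workshop ends, so nothing later overlaps Hiring Workshop either.
Kickoff Demo starts after Design Meeting ends, so nothing later overlaps Design Meeting either.
Pricing Meeting starts before Kickoff Demo ends → Kickoff Demo and Pricing Meeting overlap.
Design Readout starts after Kickoff Demo ends, so nothing later overlaps Kickoff Demo either.
Design Readout starts after Pricing Meeting ends, so nothing later overlaps Pricing Meeting either.
Retrospective Call starts before Design Readout ends → Design Readout and Retrospective Call overlap.

Design Meeting & Hiring Workshop, Design Readout & Retrospective Call, Kickoff Demo & Pricing Meeting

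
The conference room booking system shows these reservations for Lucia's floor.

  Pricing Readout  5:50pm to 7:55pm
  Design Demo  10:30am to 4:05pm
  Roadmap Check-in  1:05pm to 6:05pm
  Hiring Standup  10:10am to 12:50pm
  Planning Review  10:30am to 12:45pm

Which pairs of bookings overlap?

Two intervals overlap when each starts before the other ends.
Sorted by start: Hiring Standup, Planning Review, Design Demo, Roadmap Check-in, Pricing Readout.
Planning Review starts before Hiring Standup ends → Hiring Standup and Planning Review overlap.
Design Demo starts before Hiring Standup ends → Hiring Standup and Design Demo overlap.
Roadmap Check-in starts after Hiring Standup ends — done with Hiring Standup.
Design Demo starts before Planning Review ends → Planning Review and Design Demo overlap.
Roadmap Check-in starts after Planning Review ends — done with Planning Review.
Roadmap Check-in starts before Design Demo ends → Design Demo and Roadmap Check-in overlap.
Pricing Readout starts after Design Demo ends.
Pricing Readout starts before Roadmap Check-in ends → Roadmap Check-in and Pricing Readout overlap.

Design Demo & Hiring Standup, Design Demo & Planning Review, Design Demo & Roadmap Check-in, Hiring Standup & Planning Review, Pricing Readout & Roadmap Check-in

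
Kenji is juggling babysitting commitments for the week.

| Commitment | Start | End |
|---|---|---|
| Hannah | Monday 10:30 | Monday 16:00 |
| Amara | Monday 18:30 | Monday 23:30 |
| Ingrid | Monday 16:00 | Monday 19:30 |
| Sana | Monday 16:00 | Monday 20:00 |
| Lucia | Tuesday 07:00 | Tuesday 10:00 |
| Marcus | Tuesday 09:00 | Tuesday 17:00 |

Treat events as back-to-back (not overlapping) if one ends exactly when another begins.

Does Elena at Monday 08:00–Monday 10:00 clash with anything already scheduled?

No — it doesn't clash with anything

Hannah: starts Monday 10:30 at or after Elena ends Monday 10:00 → clear.
Ingrid: starts Monday 16:00 at or after Elena ends Monday 10:00 → clear.
Sana: starts Monday 16:00 at or after Elena ends Monday 10:00 → clear.
Amara: starts Monday 18:30 at or after Elena ends Monday 10:00 → clear.
Lucia: starts Tuesday 07:00 at or after Elena ends Monday 10:00 → clear.
Marcus: starts Tuesday 09:00 at or after Elena ends Monday 10:00 → clear.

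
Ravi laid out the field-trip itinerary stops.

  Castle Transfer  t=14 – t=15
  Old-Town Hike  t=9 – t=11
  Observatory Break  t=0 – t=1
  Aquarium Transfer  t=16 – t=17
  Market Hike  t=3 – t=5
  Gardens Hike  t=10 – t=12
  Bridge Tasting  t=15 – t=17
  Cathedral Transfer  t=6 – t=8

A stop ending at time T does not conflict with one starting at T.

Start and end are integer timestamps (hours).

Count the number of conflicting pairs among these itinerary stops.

Check each pair: they overlap iff neither finishes before the other starts.
Sorted by start: Observatory Break, Market Hike, Cathedral Transfer, Old-Town Hike, Gardens Hike, Castle Transfer, Bridge Tasting, Aquarium Transfer.
Market Hike starts after Observatory Break ends, so Observatory Break has no further overlaps.
Cathedral Transfer starts after Market Hike ends, so Market Hike has no further overlaps.
Old-Town Hike starts after Cathedral Transfer ends, so Cathedral Transfer has no further overlaps.
Gardens Hike starts before Old-Town Hike ends → Old-Town Hike and Gardens Hike overlap.
Castle Transfer starts after Old-Town Hike ends, so Old-Town Hike has no further overlaps.
Castle Transfer starts after Gardens Hike ends, so Gardens Hike has no further overlaps.
Bridge Tasting starts exactly when Castle Transfer ends (back-to-back, no overlap), so Castle Transfer has no further overlaps.
Aquarium Transfer starts before Bridge Tasting ends → Bridge Tasting and Aquarium Transfer overlap.
Overlapping pairs: Aquarium Transfer & Bridge Tasting, Gardens Hike & Old-Town Hike — 2 in total.

2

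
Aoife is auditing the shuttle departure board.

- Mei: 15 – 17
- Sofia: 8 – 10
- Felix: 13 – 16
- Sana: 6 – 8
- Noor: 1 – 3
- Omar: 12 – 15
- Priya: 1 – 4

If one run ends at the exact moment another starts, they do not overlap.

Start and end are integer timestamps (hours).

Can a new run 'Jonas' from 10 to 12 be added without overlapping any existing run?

Noor: ends 3 at or before Jonas starts 10 → clear.
Priya: ends 4 at or before Jonas starts 10 → clear.
Sana: ends 8 at or before Jonas starts 10 → clear.
Sofia: ends 10 at or before Jonas starts 10 → clear.
Omar: starts 12 at or after Jonas ends 12 → clear.
Felix: starts 13 at or after Jonas ends 12 → clear.
Mei: starts 15 at or after Jonas ends 12 → clear.

Yes — the slot is free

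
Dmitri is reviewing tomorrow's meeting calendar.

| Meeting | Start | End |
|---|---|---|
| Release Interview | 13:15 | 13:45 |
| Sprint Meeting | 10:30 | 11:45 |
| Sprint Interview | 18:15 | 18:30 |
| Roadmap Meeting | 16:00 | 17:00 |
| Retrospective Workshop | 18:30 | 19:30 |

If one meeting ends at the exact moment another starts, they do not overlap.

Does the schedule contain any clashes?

No

Check each pair: they overlap iff neither finishes before the other starts.
Sorted by start: Sprint Meeting, Release Interview, Roadmap Meeting, Sprint Interview, Retrospective Workshop.
Release Interview starts after Sprint Meeting ends — done with Sprint Meeting.
Roadmap Meeting starts after Release Interview ends — done with Release Interview.
Sprint Interview starts after Roadmap Meeting ends — done with Roadmap Meeting.
Retrospective Workshop starts exactly when Sprint Interview ends (back-to-back, no overlap).
Every pair is clear; the schedule has no overlaps.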